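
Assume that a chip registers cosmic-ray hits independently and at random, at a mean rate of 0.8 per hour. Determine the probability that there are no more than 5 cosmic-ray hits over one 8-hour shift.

0.3837

Over the interval, μ = 0.8 × 8 = 6.4 (an 8-hour shift = 8 hours).
P(N ≤ 5) = Σ_{j=0}^{5} e^(−μ) μ^j/j! ≈ 0.3837.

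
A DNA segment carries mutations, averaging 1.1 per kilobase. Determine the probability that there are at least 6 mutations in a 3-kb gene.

0.1171

Over the interval, μ = 1.1 × 3 = 3.3 (a 3-kb gene = 3 kilobases).
P(N ≥ 6) = 1 − P(N ≤ 5) = 1 − Σ_{j=0}^{5} e^(−μ) μ^j/j! ≈ 0.1171.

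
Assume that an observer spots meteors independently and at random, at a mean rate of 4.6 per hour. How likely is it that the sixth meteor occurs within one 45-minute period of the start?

0.1358

Over the interval, μ = 4.6 × 0.75 = 3.45 (a 45-minute period = 0.75 hours).
The sixth arrival falls in the interval iff at least 6 events occur there: P(S_6 ≤ t) = P(N ≥ 6) = 1 − P(N ≤ 5) ≈ 0.1358.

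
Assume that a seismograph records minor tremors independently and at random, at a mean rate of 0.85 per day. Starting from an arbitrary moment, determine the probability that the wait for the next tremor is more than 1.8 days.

The wait for the next event is exponential with rate λ = 0.85 per day.
P(T > 1.8) = e^(−λt) = e^(−0.85 × 1.8) = e^(−1.53) ≈ 0.2165.

0.2165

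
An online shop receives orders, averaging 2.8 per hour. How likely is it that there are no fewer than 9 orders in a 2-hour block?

0.1143

Over the interval, μ = 2.8 × 2 = 5.6 (a 2-hour block = 2 hours).
P(N ≥ 9) = 1 − P(N ≤ 8) = 1 − Σ_{j=0}^{8} e^(−μ) μ^j/j! ≈ 0.1143.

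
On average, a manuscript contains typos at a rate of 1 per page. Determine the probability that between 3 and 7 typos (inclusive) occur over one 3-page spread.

Over the interval, μ = 1 × 3 = 3 (a 3-page spread = 3 pages).
P(3 ≤ N ≤ 7) = Σ_{j=3}^{7} e^(−3) · 3^j/j! ≈ 0.5649.

0.5649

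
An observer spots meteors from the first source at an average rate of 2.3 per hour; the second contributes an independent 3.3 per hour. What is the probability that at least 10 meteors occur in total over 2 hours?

0.6808

Independent Poisson processes superpose: combined rate λ = 2.3 + 3.3 = 5.6 per hour.
Over the interval, μ = 5.6 × 2 = 11.2 (2 hours).
P(N ≥ 10) = 1 − P(N ≤ 9) ≈ 0.6808.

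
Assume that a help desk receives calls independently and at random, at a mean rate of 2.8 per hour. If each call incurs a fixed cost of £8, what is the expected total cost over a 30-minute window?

E[N] = 2.8 × 0.5 = 1.4 (a 30-minute window = 0.5 hours); E[cost] = 1.4 × £8 = £11.2.

£11.2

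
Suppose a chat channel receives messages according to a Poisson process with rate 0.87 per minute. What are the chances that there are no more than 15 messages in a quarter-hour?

0.7592

Over the interval, μ = 0.87 × 15 = 13.05 (a quarter-hour = 15 minutes).
P(N ≤ 15) = Σ_{j=0}^{15} e^(−μ) μ^j/j! ≈ 0.7592.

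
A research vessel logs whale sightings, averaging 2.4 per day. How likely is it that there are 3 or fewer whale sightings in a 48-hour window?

Over the interval, μ = 2.4 × 2 = 4.8 (a 48-hour window = 2 days).
P(N ≤ 3) = Σ_{j=0}^{3} e^(−μ) μ^j/j! ≈ 0.2942.

0.2942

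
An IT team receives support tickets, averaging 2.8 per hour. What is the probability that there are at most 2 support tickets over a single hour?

With mean μ = 2.8 per hour,
P(N ≤ 2) = Σ_{j=0}^{2} e^(−μ) μ^j/j! ≈ 0.4695.

0.4695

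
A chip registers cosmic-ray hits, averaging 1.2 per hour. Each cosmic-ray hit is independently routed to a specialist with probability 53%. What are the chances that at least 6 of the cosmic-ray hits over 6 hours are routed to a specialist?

0.1868

Thinning: the cosmic-ray hits that are routed to a specialist themselves form a Poisson process with rate 0.53 × 1.2 = 0.636 per hour.
Over the interval, μ = 0.636 × 6 = 3.816 (6 hours).
P(N ≥ 6) = 1 − P(N ≤ 5) ≈ 0.1868.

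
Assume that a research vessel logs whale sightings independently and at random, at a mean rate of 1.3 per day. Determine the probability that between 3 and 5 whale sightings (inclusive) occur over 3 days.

0.5474

Over the interval, μ = 1.3 × 3 = 3.9 (3 days).
P(3 ≤ N ≤ 5) = Σ_{j=3}^{5} e^(−3.9) · 3.9^j/j! ≈ 0.5474.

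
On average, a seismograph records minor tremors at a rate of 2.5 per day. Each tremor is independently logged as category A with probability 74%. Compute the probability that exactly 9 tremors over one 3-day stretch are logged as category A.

0.0535

Thinning: the tremors that are logged as category A themselves form a Poisson process with rate 0.74 × 2.5 = 1.85 per day.
Over the interval, μ = 1.85 × 3 = 5.55 (a 3-day stretch = 3 days).
P(N = 9) = e^(−5.55) · 5.55^9/9! ≈ 0.0535.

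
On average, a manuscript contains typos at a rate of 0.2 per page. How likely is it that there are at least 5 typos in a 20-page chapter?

Over the interval, μ = 0.2 × 20 = 4 (a 20-page chapter = 20 pages).
P(N ≥ 5) = 1 − P(N ≤ 4) = 1 − Σ_{j=0}^{4} e^(−μ) μ^j/j! ≈ 0.3712.

0.3712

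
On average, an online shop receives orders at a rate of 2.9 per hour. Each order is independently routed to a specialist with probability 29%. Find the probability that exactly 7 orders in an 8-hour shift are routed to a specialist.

0.1482

Thinning: the orders that are routed to a specialist themselves form a Poisson process with rate 0.29 × 2.9 = 0.841 per hour.
Over the interval, μ = 0.841 × 8 = 6.728 (an 8-hour shift = 8 hours).
P(N = 7) = e^(−6.728) · 6.728^7/7! ≈ 0.1482.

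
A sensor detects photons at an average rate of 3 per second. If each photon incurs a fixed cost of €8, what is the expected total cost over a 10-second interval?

€240

E[N] = 3 × 10 = 30 (a 10-second interval = 10 seconds); E[cost] = 30 × €8 = €240.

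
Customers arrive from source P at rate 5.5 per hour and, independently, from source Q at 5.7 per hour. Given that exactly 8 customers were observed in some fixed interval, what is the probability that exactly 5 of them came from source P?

0.2108

Given the total, each event is independently from source P with probability p = λ_P/(λ_P+λ_Q) = 5.5/11.2 ≈ 0.4911.
So K ~ Binomial(8, 5.5/11.2): P(K = 5) = C(8,5) · (5.5/11.2)^5 · (5.7/11.2)^3 ≈ 0.2108.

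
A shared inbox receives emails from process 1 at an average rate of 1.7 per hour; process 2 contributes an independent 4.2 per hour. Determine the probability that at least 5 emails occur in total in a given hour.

0.7013

Independent Poisson processes superpose: combined rate λ = 1.7 + 4.2 = 5.9 per hour.
So μ = 5.9.
P(N ≥ 5) = 1 − P(N ≤ 4) ≈ 0.7013.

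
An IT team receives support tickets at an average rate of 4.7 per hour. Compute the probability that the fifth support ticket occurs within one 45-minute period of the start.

Over the interval, μ = 4.7 × 0.75 = 3.525 (a 45-minute period = 0.75 hours).
The fifth arrival falls in the interval iff at least 5 events occur there: P(S_5 ≤ t) = P(N ≥ 5) = 1 − P(N ≤ 4) ≈ 0.2793.

0.2793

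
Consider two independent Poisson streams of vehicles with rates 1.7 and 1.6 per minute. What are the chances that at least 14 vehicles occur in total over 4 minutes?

Independent Poisson processes superpose: combined rate λ = 1.7 + 1.6 = 3.3 per minute.
Over the interval, μ = 3.3 × 4 = 13.2 (4 minutes).
P(N ≥ 14) = 1 − P(N ≤ 13) ≈ 0.4489.

0.4489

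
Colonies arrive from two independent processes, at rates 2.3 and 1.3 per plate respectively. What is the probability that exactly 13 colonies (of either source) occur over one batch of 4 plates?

Independent Poisson processes superpose: combined rate λ = 2.3 + 1.3 = 3.6 per plate.
Over the interval, μ = 3.6 × 4 = 14.4 (a batch of 4 plates = 4 plates).
P(N = 13) = e^(−14.4) · 14.4^13/13! ≈ 0.1025.

0.1025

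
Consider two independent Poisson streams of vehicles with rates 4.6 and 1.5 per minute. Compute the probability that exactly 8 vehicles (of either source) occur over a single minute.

0.1066

Independent Poisson processes superpose: combined rate λ = 4.6 + 1.5 = 6.1 per minute.
So μ = 6.1.
P(N = 8) = e^(−6.1) · 6.1^8/8! ≈ 0.1066.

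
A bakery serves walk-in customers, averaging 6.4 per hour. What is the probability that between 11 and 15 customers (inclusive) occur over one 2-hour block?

Over the interval, μ = 6.4 × 2 = 12.8 (a 2-hour block = 2 hours).
P(11 ≤ N ≤ 15) = Σ_{j=11}^{15} e^(−12.8) · 12.8^j/j! ≈ 0.5118.

0.5118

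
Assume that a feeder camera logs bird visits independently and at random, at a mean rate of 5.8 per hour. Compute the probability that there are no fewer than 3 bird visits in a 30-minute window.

0.5540

Over the interval, μ = 5.8 × 0.5 = 2.9 (a 30-minute window = 0.5 hours).
P(N ≥ 3) = 1 − P(N ≤ 2) = 1 − Σ_{j=0}^{2} e^(−μ) μ^j/j! ≈ 0.5540.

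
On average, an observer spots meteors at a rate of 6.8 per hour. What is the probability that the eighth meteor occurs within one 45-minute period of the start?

0.1440

Over the interval, μ = 6.8 × 0.75 = 5.1 (a 45-minute period = 0.75 hours).
The eighth arrival falls in the interval iff at least 8 events occur there: P(S_8 ≤ t) = P(N ≥ 8) = 1 − P(N ≤ 7) ≈ 0.1440.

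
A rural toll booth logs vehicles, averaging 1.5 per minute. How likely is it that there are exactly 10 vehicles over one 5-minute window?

Over the interval, μ = 1.5 × 5 = 7.5 (a 5-minute window = 5 minutes).
P(N = 10) = e^(−μ) μ^10/10! = e^(−7.5) · 7.5^10/3628800 ≈ 0.0858.

0.0858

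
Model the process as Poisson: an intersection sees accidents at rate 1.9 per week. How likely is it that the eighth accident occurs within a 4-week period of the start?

0.4900

Over the interval, μ = 1.9 × 4 = 7.6 (a 4-week period = 4 weeks).
The eighth arrival falls in the interval iff at least 8 events occur there: P(S_8 ≤ t) = P(N ≥ 8) = 1 − P(N ≤ 7) ≈ 0.4900.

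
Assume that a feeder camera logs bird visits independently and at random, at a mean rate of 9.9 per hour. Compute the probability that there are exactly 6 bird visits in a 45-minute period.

0.1387

Over the interval, μ = 9.9 × 0.75 = 7.425 (a 45-minute period = 0.75 hours).
P(N = 6) = e^(−μ) μ^6/6! = e^(−7.425) · 7.425^6/720 ≈ 0.1387.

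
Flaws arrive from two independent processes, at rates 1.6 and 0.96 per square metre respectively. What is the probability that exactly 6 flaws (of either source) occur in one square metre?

Independent Poisson processes superpose: combined rate λ = 1.6 + 0.96 = 2.56 per square metre.
So μ = 2.56.
P(N = 6) = e^(−2.56) · 2.56^6/6! ≈ 0.0302.

0.0302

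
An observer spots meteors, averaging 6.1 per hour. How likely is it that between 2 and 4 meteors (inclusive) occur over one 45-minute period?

Over the interval, μ = 6.1 × 0.75 = 4.575 (a 45-minute period = 0.75 hours).
P(2 ≤ N ≤ 4) = Σ_{j=2}^{4} e^(−4.575) · 4.575^j/j! ≈ 0.4605.

0.4605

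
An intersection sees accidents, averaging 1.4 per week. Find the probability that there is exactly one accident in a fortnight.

0.1703

Over the interval, μ = 1.4 × 2 = 2.8 (a fortnight = 2 weeks).
P(N = 1) = e^(−μ) μ^1/1! = e^(−2.8) · 2.8^1/1 ≈ 0.1703.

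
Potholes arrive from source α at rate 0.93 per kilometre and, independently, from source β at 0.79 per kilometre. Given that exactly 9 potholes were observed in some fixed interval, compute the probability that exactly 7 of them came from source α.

Given the total, each event is independently from source α with probability p = λ_α/(λ_α+λ_β) = 0.93/1.72 ≈ 0.5407.
So K ~ Binomial(9, 0.93/1.72): P(K = 7) = C(9,7) · (0.93/1.72)^7 · (0.79/1.72)^2 ≈ 0.1026.

0.1026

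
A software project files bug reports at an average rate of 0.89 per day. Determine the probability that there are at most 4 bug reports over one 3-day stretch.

Over the interval, μ = 0.89 × 3 = 2.67 (a 3-day stretch = 3 days).
P(N ≤ 4) = Σ_{j=0}^{4} e^(−μ) μ^j/j! ≈ 0.8673.

0.8673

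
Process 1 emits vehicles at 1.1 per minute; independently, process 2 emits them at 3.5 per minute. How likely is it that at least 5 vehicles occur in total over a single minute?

Independent Poisson processes superpose: combined rate λ = 1.1 + 3.5 = 4.6 per minute.
So μ = 4.6.
P(N ≥ 5) = 1 − P(N ≤ 4) ≈ 0.4868.

0.4868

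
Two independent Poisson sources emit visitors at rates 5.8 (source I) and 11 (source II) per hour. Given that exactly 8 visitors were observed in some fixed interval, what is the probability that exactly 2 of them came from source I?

Given the total, each event is independently from source I with probability p = λ_I/(λ_I+λ_II) = 5.8/16.8 ≈ 0.3452.
So K ~ Binomial(8, 5.8/16.8): P(K = 2) = C(8,2) · (5.8/16.8)^2 · (11/16.8)^6 ≈ 0.2630.

0.2630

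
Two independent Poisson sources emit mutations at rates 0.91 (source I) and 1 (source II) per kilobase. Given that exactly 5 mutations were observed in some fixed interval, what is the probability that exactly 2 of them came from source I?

Given the total, each event is independently from source I with probability p = λ_I/(λ_I+λ_II) = 0.91/1.91 ≈ 0.4764.
So K ~ Binomial(5, 0.91/1.91): P(K = 2) = C(5,2) · (0.91/1.91)^2 · (1/1.91)^3 ≈ 0.3258.

0.3258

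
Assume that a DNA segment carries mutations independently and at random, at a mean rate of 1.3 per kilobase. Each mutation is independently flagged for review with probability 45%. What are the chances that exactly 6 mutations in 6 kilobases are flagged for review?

Thinning: the mutations that are flagged for review themselves form a Poisson process with rate 0.45 × 1.3 = 0.585 per kilobase.
Over the interval, μ = 0.585 × 6 = 3.51 (6 kilobases).
P(N = 6) = e^(−3.51) · 3.51^6/6! ≈ 0.0776.

0.0776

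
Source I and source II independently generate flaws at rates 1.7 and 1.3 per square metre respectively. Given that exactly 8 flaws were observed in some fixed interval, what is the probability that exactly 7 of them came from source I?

Given the total, each event is independently from source I with probability p = λ_I/(λ_I+λ_II) = 1.7/3 ≈ 0.5667.
So K ~ Binomial(8, 1.7/3): P(K = 7) = C(8,7) · (1.7/3)^7 · (1.3/3)^1 ≈ 0.0650.

0.0650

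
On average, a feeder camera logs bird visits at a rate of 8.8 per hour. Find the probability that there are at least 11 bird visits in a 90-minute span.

0.7651

Over the interval, μ = 8.8 × 1.5 = 13.2 (a 90-minute span = 1.5 hours).
P(N ≥ 11) = 1 − P(N ≤ 10) = 1 − Σ_{j=0}^{10} e^(−μ) μ^j/j! ≈ 0.7651.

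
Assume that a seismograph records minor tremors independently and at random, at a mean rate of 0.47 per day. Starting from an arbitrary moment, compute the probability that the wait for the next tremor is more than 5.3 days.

The wait for the next event is exponential with rate λ = 0.47 per day.
P(T > 5.3) = e^(−λt) = e^(−0.47 × 5.3) = e^(−2.491) ≈ 0.0828.

0.0828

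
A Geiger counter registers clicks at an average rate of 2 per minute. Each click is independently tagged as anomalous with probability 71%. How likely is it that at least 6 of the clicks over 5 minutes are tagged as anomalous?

Thinning: the clicks that are tagged as anomalous themselves form a Poisson process with rate 0.71 × 2 = 1.42 per minute.
Over the interval, μ = 1.42 × 5 = 7.1 (5 minutes).
P(N ≥ 6) = 1 − P(N ≤ 5) ≈ 0.7119.

0.7119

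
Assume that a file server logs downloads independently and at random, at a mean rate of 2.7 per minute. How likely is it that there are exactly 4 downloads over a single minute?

With mean μ = 2.7 per minute,
P(N = 4) = e^(−μ) μ^4/4! = e^(−2.7) · 2.7^4/24 ≈ 0.1488.

0.1488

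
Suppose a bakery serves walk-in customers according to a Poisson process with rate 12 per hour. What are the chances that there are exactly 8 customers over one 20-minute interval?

Over the interval, μ = 12 × 1/3 = 4 (a 20-minute interval = 1/3 hours).
P(N = 8) = e^(−μ) μ^8/8! = e^(−4) · 4^8/40320 ≈ 0.0298.

0.0298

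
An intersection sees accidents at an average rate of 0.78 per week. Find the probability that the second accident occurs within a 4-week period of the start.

0.8181

Over the interval, μ = 0.78 × 4 = 3.12 (a 4-week period = 4 weeks).
The second arrival falls in the interval iff at least 2 events occur there: P(S_2 ≤ t) = P(N ≥ 2) = 1 − P(N ≤ 1) ≈ 0.8181.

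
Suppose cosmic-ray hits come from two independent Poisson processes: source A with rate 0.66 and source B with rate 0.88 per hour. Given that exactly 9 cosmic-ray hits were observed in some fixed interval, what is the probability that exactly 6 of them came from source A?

Given the total, each event is independently from source A with probability p = λ_A/(λ_A+λ_B) = 0.66/1.54 ≈ 0.4286.
So K ~ Binomial(9, 0.66/1.54): P(K = 6) = C(9,6) · (0.66/1.54)^6 · (0.88/1.54)^3 ≈ 0.0971.

0.0971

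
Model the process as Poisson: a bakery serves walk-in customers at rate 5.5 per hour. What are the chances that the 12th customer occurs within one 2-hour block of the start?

0.4207

Over the interval, μ = 5.5 × 2 = 11 (a 2-hour block = 2 hours).
The 12th arrival falls in the interval iff at least 12 events occur there: P(S_12 ≤ t) = P(N ≥ 12) = 1 − P(N ≤ 11) ≈ 0.4207.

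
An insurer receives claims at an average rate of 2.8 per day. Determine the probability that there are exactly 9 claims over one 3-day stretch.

0.1290

Over the interval, μ = 2.8 × 3 = 8.4 (a 3-day stretch = 3 days).
P(N = 9) = e^(−μ) μ^9/9! = e^(−8.4) · 8.4^9/362880 ≈ 0.1290.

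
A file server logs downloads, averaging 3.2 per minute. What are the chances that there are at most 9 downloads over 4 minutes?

Over the interval, μ = 3.2 × 4 = 12.8 (4 minutes).
P(N ≤ 9) = Σ_{j=0}^{9} e^(−μ) μ^j/j! ≈ 0.1794.

0.1794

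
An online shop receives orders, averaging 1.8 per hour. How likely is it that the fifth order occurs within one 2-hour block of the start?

Over the interval, μ = 1.8 × 2 = 3.6 (a 2-hour block = 2 hours).
The fifth arrival falls in the interval iff at least 5 events occur there: P(S_5 ≤ t) = P(N ≥ 5) = 1 − P(N ≤ 4) ≈ 0.2936.

0.2936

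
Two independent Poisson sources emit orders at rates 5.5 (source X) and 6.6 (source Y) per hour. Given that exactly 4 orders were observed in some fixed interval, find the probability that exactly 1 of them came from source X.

Given the total, each event is independently from source X with probability p = λ_X/(λ_X+λ_Y) = 5.5/12.1 ≈ 0.4545.
So K ~ Binomial(4, 5.5/12.1): P(K = 1) = C(4,1) · (5.5/12.1)^1 · (6.6/12.1)^3 ≈ 0.2951.

0.2951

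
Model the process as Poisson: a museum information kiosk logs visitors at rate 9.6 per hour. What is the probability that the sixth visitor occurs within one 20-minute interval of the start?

Over the interval, μ = 9.6 × 1/3 = 3.2 (a 20-minute interval = 1/3 hours).
The sixth arrival falls in the interval iff at least 6 events occur there: P(S_6 ≤ t) = P(N ≥ 6) = 1 − P(N ≤ 5) ≈ 0.1054.

0.1054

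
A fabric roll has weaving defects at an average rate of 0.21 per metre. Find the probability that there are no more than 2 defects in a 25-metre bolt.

Over the interval, μ = 0.21 × 25 = 5.25 (a 25-metre bolt = 25 metres).
P(N ≤ 2) = Σ_{j=0}^{2} e^(−μ) μ^j/j! ≈ 0.1051.

0.1051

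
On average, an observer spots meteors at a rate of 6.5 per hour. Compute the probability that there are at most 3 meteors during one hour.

0.1118

With mean μ = 6.5 per hour,
P(N ≤ 3) = Σ_{j=0}^{3} e^(−μ) μ^j/j! ≈ 0.1118.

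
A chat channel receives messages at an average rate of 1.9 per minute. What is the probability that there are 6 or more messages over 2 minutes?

0.1844

Over the interval, μ = 1.9 × 2 = 3.8 (2 minutes).
P(N ≥ 6) = 1 − P(N ≤ 5) = 1 − Σ_{j=0}^{5} e^(−μ) μ^j/j! ≈ 0.1844.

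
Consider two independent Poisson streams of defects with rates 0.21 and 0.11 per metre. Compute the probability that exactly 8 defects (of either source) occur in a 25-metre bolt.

0.1396

Independent Poisson processes superpose: combined rate λ = 0.21 + 0.11 = 0.32 per metre.
Over the interval, μ = 0.32 × 25 = 8 (a 25-metre bolt = 25 metres).
P(N = 8) = e^(−8) · 8^8/8! ≈ 0.1396.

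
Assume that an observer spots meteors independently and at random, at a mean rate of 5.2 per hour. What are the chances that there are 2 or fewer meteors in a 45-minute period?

0.2531

Over the interval, μ = 5.2 × 0.75 = 3.9 (a 45-minute period = 0.75 hours).
P(N ≤ 2) = Σ_{j=0}^{2} e^(−μ) μ^j/j! ≈ 0.2531.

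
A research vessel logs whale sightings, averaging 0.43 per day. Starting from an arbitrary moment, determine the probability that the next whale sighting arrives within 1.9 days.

Inter-arrival times are exponential with rate λ = 0.43 per day.
P(T ≤ 1.9) = 1 − e^(−λt) = 1 − e^(−0.43 × 1.9) = 1 − e^(−0.817) ≈ 0.5582.

0.5582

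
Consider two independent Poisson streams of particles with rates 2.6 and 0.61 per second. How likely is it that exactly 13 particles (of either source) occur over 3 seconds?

Independent Poisson processes superpose: combined rate λ = 2.6 + 0.61 = 3.21 per second.
Over the interval, μ = 3.21 × 3 = 9.63 (3 seconds).
P(N = 13) = e^(−9.63) · 9.63^13/13! ≈ 0.0647.

0.0647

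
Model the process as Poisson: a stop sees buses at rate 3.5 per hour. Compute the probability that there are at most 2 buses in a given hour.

With mean μ = 3.5 per hour,
P(N ≤ 2) = Σ_{j=0}^{2} e^(−μ) μ^j/j! ≈ 0.3208.

0.3208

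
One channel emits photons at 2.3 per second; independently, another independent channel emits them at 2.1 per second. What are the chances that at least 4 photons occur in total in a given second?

Independent Poisson processes superpose: combined rate λ = 2.3 + 2.1 = 4.4 per second.
So μ = 4.4.
P(N ≥ 4) = 1 − P(N ≤ 3) ≈ 0.6406.

0.6406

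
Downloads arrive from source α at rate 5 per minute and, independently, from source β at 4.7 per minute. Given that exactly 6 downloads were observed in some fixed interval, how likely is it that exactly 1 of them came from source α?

0.0826

Given the total, each event is independently from source α with probability p = λ_α/(λ_α+λ_β) = 5/9.7 ≈ 0.5155.
So K ~ Binomial(6, 5/9.7): P(K = 1) = C(6,1) · (5/9.7)^1 · (4.7/9.7)^5 ≈ 0.0826.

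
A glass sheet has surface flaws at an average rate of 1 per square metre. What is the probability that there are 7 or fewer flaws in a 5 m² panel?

0.8666

Over the interval, μ = 1 × 5 = 5 (a 5 m² panel = 5 square metres).
P(N ≤ 7) = Σ_{j=0}^{7} e^(−μ) μ^j/j! ≈ 0.8666.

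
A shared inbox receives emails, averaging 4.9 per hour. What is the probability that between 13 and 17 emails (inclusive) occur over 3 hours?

0.4805

Over the interval, μ = 4.9 × 3 = 14.7 (3 hours).
P(13 ≤ N ≤ 17) = Σ_{j=13}^{17} e^(−14.7) · 14.7^j/j! ≈ 0.4805.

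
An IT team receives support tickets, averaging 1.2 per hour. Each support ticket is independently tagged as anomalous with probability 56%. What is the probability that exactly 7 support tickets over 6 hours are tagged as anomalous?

0.0610

Thinning: the support tickets that are tagged as anomalous themselves form a Poisson process with rate 0.56 × 1.2 = 0.672 per hour.
Over the interval, μ = 0.672 × 6 = 4.032 (6 hours).
P(N = 7) = e^(−4.032) · 4.032^7/7! ≈ 0.0610.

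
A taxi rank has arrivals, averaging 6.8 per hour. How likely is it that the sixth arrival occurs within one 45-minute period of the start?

Over the interval, μ = 6.8 × 0.75 = 5.1 (a 45-minute period = 0.75 hours).
The sixth arrival falls in the interval iff at least 6 events occur there: P(S_6 ≤ t) = P(N ≥ 6) = 1 − P(N ≤ 5) ≈ 0.4016.

0.4016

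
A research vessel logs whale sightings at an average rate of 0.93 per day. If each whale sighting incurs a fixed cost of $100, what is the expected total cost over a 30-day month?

E[N] = 0.93 × 30 = 27.9 (a 30-day month = 30 days); E[cost] = 27.9 × $100 = $2790.

$2790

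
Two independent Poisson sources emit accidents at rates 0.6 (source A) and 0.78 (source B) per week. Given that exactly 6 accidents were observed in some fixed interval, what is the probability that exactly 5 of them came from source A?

Given the total, each event is independently from source A with probability p = λ_A/(λ_A+λ_B) = 0.6/1.38 ≈ 0.4348.
So K ~ Binomial(6, 0.6/1.38): P(K = 5) = C(6,5) · (0.6/1.38)^5 · (0.78/1.38)^1 ≈ 0.0527.

0.0527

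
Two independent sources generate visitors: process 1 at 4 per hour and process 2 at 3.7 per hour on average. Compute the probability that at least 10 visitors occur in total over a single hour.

Independent Poisson processes superpose: combined rate λ = 4 + 3.7 = 7.7 per hour.
So μ = 7.7.
P(N ≥ 10) = 1 − P(N ≤ 9) ≈ 0.2469.

0.2469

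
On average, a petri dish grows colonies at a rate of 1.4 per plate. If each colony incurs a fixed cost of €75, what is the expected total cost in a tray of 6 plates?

€630

E[N] = 1.4 × 6 = 8.4 (a tray of 6 plates = 6 plates); E[cost] = 8.4 × €75 = €630.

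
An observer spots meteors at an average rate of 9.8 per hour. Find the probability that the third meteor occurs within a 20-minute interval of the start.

Over the interval, μ = 9.8 × 1/3 ≈ 3.26667 (a 20-minute interval = 1/3 hours).
The third arrival falls in the interval iff at least 3 events occur there: P(S_3 ≤ t) = P(N ≥ 3) = 1 − P(N ≤ 2) ≈ 0.6338.

0.6338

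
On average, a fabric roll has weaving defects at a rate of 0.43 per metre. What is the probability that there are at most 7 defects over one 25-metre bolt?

0.1601

Over the interval, μ = 0.43 × 25 = 10.75 (a 25-metre bolt = 25 metres).
P(N ≤ 7) = Σ_{j=0}^{7} e^(−μ) μ^j/j! ≈ 0.1601.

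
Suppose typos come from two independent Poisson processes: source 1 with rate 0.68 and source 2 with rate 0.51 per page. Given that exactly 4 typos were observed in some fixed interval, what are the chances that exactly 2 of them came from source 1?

0.3599

Given the total, each event is independently from source 1 with probability p = λ_1/(λ_1+λ_2) = 0.68/1.19 ≈ 0.5714.
So K ~ Binomial(4, 0.68/1.19): P(K = 2) = C(4,2) · (0.68/1.19)^2 · (0.51/1.19)^2 ≈ 0.3599.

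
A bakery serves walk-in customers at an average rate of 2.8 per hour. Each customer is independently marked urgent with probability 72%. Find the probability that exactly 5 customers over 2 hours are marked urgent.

0.1575

Thinning: the customers that are marked urgent themselves form a Poisson process with rate 0.72 × 2.8 = 2.016 per hour.
Over the interval, μ = 2.016 × 2 = 4.032 (2 hours).
P(N = 5) = e^(−4.032) · 4.032^5/5! ≈ 0.1575.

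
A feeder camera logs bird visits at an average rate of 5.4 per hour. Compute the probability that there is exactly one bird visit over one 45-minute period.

0.0706

Over the interval, μ = 5.4 × 0.75 = 4.05 (a 45-minute period = 0.75 hours).
P(N = 1) = e^(−μ) μ^1/1! = e^(−4.05) · 4.05^1/1 ≈ 0.0706.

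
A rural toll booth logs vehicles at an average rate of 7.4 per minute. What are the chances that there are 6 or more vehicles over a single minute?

With mean μ = 7.4 per minute,
P(N ≥ 6) = 1 − P(N ≤ 5) = 1 − Σ_{j=0}^{5} e^(−μ) μ^j/j! ≈ 0.7474.

0.7474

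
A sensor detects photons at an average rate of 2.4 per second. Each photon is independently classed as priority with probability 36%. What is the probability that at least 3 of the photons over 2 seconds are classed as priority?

0.2502

Thinning: the photons that are classed as priority themselves form a Poisson process with rate 0.36 × 2.4 = 0.864 per second.
Over the interval, μ = 0.864 × 2 = 1.728 (2 seconds).
P(N ≥ 3) = 1 − P(N ≤ 2) ≈ 0.2502.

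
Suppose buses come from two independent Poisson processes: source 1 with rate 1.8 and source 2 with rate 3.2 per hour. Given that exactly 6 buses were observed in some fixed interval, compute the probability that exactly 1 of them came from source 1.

0.2319

Given the total, each event is independently from source 1 with probability p = λ_1/(λ_1+λ_2) = 1.8/5 = 0.3600.
So K ~ Binomial(6, 1.8/5): P(K = 1) = C(6,1) · (1.8/5)^1 · (3.2/5)^5 ≈ 0.2319.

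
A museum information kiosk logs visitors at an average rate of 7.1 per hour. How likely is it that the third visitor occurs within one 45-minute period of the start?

0.9002

Over the interval, μ = 7.1 × 0.75 = 5.325 (a 45-minute period = 0.75 hours).
The third arrival falls in the interval iff at least 3 events occur there: P(S_3 ≤ t) = P(N ≥ 3) = 1 − P(N ≤ 2) ≈ 0.9002.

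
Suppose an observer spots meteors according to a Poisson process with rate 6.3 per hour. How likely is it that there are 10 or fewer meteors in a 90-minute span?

Over the interval, μ = 6.3 × 1.5 = 9.45 (a 90-minute span = 1.5 hours).
P(N ≤ 10) = Σ_{j=0}^{10} e^(−μ) μ^j/j! ≈ 0.6515.

0.6515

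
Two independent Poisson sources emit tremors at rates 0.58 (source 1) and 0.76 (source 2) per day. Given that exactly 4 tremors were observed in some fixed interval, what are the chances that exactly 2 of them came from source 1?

Given the total, each event is independently from source 1 with probability p = λ_1/(λ_1+λ_2) = 0.58/1.34 ≈ 0.4328.
So K ~ Binomial(4, 0.58/1.34): P(K = 2) = C(4,2) · (0.58/1.34)^2 · (0.76/1.34)^2 ≈ 0.3616.

0.3616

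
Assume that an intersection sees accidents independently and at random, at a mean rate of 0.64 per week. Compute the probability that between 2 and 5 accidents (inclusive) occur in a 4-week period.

0.6786

Over the interval, μ = 0.64 × 4 = 2.56 (a 4-week period = 4 weeks).
P(2 ≤ N ≤ 5) = Σ_{j=2}^{5} e^(−2.56) · 2.56^j/j! ≈ 0.6786.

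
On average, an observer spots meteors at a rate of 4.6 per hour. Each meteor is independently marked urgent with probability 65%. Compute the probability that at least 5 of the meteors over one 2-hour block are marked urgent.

Thinning: the meteors that are marked urgent themselves form a Poisson process with rate 0.65 × 4.6 = 2.99 per hour.
Over the interval, μ = 2.99 × 2 = 5.98 (a 2-hour block = 2 hours).
P(N ≥ 5) = 1 − P(N ≤ 4) ≈ 0.7123.

0.7123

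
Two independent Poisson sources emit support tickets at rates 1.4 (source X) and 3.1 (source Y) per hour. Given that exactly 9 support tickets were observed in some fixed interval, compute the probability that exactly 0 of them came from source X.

Given the total, each event is independently from source X with probability p = λ_X/(λ_X+λ_Y) = 1.4/4.5 ≈ 0.3111.
So K ~ Binomial(9, 1.4/4.5): P(K = 0) = C(9,0) · (1.4/4.5)^0 · (3.1/4.5)^9 ≈ 0.0349.

0.0349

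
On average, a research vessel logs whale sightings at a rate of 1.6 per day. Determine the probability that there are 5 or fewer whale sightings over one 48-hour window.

Over the interval, μ = 1.6 × 2 = 3.2 (a 48-hour window = 2 days).
P(N ≤ 5) = Σ_{j=0}^{5} e^(−μ) μ^j/j! ≈ 0.8946.

0.8946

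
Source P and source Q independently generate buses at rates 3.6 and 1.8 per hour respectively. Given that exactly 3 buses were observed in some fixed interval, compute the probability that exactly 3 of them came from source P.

Given the total, each event is independently from source P with probability p = λ_P/(λ_P+λ_Q) = 3.6/5.4 ≈ 0.6667.
So K ~ Binomial(3, 3.6/5.4): P(K = 3) = C(3,3) · (3.6/5.4)^3 · (1.8/5.4)^0 ≈ 0.2963.

0.2963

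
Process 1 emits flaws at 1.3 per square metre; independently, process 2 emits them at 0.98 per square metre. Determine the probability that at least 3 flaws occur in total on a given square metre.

0.3987

Independent Poisson processes superpose: combined rate λ = 1.3 + 0.98 = 2.28 per square metre.
So μ = 2.28.
P(N ≥ 3) = 1 − P(N ≤ 2) ≈ 0.3987.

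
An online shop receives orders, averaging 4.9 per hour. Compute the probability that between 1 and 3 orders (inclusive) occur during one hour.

With mean μ = 4.9 per hour,
P(1 ≤ N ≤ 3) = Σ_{j=1}^{3} e^(−4.9) · 4.9^j/j! ≈ 0.2719.

0.2719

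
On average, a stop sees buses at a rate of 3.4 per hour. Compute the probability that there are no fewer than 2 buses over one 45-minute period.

0.7228

Over the interval, μ = 3.4 × 0.75 = 2.55 (a 45-minute period = 0.75 hours).
P(N ≥ 2) = 1 − P(N ≤ 1) = 1 − Σ_{j=0}^{1} e^(−μ) μ^j/j! ≈ 0.7228.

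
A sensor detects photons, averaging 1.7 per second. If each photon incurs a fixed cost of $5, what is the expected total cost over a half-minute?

E[N] = 1.7 × 30 = 51 (a half-minute = 30 seconds); E[cost] = 51 × $5 = $255.

$255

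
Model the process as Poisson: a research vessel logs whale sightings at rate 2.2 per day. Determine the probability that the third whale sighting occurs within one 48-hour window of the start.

0.8149

Over the interval, μ = 2.2 × 2 = 4.4 (a 48-hour window = 2 days).
The third arrival falls in the interval iff at least 3 events occur there: P(S_3 ≤ t) = P(N ≥ 3) = 1 − P(N ≤ 2) ≈ 0.8149.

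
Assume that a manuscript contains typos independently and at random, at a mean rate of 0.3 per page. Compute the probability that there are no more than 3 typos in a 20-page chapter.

0.1512

Over the interval, μ = 0.3 × 20 = 6 (a 20-page chapter = 20 pages).
P(N ≤ 3) = Σ_{j=0}^{3} e^(−μ) μ^j/j! ≈ 0.1512.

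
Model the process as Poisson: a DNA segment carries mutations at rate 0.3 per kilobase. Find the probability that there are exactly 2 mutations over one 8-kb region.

Over the interval, μ = 0.3 × 8 = 2.4 (an 8-kb region = 8 kilobases).
P(N = 2) = e^(−μ) μ^2/2! = e^(−2.4) · 2.4^2/2 ≈ 0.2613.

0.2613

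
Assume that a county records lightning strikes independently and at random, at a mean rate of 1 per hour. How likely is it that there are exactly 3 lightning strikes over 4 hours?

0.1954

Over the interval, μ = 1 × 4 = 4 (4 hours).
P(N = 3) = e^(−μ) μ^3/3! = e^(−4) · 4^3/6 ≈ 0.1954.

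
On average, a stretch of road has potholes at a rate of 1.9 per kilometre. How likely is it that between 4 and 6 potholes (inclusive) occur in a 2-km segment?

Over the interval, μ = 1.9 × 2 = 3.8 (a 2-km segment = 2 kilometres).
P(4 ≤ N ≤ 6) = Σ_{j=4}^{6} e^(−3.8) · 3.8^j/j! ≈ 0.4356.

0.4356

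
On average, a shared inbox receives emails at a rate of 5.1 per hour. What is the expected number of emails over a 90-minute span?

E[N] = λt = 5.1 × 1.5 = 7.65 (a 90-minute span = 1.5 hours).

7.65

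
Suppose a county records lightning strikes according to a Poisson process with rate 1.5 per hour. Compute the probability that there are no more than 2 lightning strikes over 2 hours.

0.4232

Over the interval, μ = 1.5 × 2 = 3 (2 hours).
P(N ≤ 2) = Σ_{j=0}^{2} e^(−μ) μ^j/j! ≈ 0.4232.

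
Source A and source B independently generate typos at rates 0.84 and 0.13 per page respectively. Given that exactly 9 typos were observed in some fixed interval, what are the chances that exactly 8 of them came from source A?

Given the total, each event is independently from source A with probability p = λ_A/(λ_A+λ_B) = 0.84/0.97 ≈ 0.8660.
So K ~ Binomial(9, 0.84/0.97): P(K = 8) = C(9,8) · (0.84/0.97)^8 · (0.13/0.97)^1 ≈ 0.3815.

0.3815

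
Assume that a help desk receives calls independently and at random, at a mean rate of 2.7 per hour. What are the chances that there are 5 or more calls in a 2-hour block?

Over the interval, μ = 2.7 × 2 = 5.4 (a 2-hour block = 2 hours).
P(N ≥ 5) = 1 − P(N ≤ 4) = 1 − Σ_{j=0}^{4} e^(−μ) μ^j/j! ≈ 0.6267.

0.6267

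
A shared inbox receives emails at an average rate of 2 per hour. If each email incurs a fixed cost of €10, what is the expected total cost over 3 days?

E[N] = 2 × 72 = 144 (3 days = 72 hours); E[cost] = 144 × €10 = €1440.

€1440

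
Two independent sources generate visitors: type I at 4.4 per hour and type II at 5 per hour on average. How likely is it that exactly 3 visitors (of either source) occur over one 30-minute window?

Independent Poisson processes superpose: combined rate λ = 4.4 + 5 = 9.4 per hour.
Over the interval, μ = 9.4 × 0.5 = 4.7 (a 30-minute window = 0.5 hours).
P(N = 3) = e^(−4.7) · 4.7^3/3! ≈ 0.1574.

0.1574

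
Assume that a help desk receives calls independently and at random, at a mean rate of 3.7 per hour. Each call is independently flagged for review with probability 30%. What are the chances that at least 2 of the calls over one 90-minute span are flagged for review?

Thinning: the calls that are flagged for review themselves form a Poisson process with rate 0.3 × 3.7 = 1.11 per hour.
Over the interval, μ = 1.11 × 1.5 = 1.665 (a 90-minute span = 1.5 hours).
P(N ≥ 2) = 1 − P(N ≤ 1) ≈ 0.4958.

0.4958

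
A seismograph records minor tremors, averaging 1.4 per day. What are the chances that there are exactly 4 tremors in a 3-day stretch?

0.1944

Over the interval, μ = 1.4 × 3 = 4.2 (a 3-day stretch = 3 days).
P(N = 4) = e^(−μ) μ^4/4! = e^(−4.2) · 4.2^4/24 ≈ 0.1944.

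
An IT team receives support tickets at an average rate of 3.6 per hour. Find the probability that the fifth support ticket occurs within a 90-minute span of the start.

Over the interval, μ = 3.6 × 1.5 = 5.4 (a 90-minute span = 1.5 hours).
The fifth arrival falls in the interval iff at least 5 events occur there: P(S_5 ≤ t) = P(N ≥ 5) = 1 − P(N ≤ 4) ≈ 0.6267.

0.6267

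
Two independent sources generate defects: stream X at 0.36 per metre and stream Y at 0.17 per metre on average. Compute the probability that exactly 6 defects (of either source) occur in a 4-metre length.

Independent Poisson processes superpose: combined rate λ = 0.36 + 0.17 = 0.53 per metre.
Over the interval, μ = 0.53 × 4 = 2.12 (a 4-metre length = 4 metres).
P(N = 6) = e^(−2.12) · 2.12^6/6! ≈ 0.0151.

0.0151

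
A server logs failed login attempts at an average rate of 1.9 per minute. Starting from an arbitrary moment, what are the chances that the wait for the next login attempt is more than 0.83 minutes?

0.2066

The wait for the next event is exponential with rate λ = 1.9 per minute.
P(T > 0.83) = e^(−λt) = e^(−1.9 × 0.83) = e^(−1.577) ≈ 0.2066.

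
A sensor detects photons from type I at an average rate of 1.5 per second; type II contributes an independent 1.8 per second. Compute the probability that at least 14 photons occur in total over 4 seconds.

Independent Poisson processes superpose: combined rate λ = 1.5 + 1.8 = 3.3 per second.
Over the interval, μ = 3.3 × 4 = 13.2 (4 seconds).
P(N ≥ 14) = 1 − P(N ≤ 13) ≈ 0.4489.

0.4489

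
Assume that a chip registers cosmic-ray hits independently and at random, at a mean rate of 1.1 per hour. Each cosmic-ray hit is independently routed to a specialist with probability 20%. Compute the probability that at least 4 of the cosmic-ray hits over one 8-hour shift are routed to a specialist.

0.1024

Thinning: the cosmic-ray hits that are routed to a specialist themselves form a Poisson process with rate 0.2 × 1.1 = 0.22 per hour.
Over the interval, μ = 0.22 × 8 = 1.76 (an 8-hour shift = 8 hours).
P(N ≥ 4) = 1 − P(N ≤ 3) ≈ 0.1024.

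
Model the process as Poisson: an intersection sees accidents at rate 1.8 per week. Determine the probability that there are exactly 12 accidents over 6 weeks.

Over the interval, μ = 1.8 × 6 = 10.8 (6 weeks).
P(N = 12) = e^(−μ) μ^12/12! = e^(−10.8) · 10.8^12/479001600 ≈ 0.1072.

0.1072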